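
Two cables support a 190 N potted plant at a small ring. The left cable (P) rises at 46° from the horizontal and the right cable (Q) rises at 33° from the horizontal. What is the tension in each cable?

ΣF_x = 0: −T_P·cos46° + T_Q·cos33° = 0 → T_Q = 0.828285·T_P.
ΣF_y = 0: T_P·sin46° + T_Q·sin33° = 190.
Substitute: T_P·(0.71934 + 0.828285·0.544639) = 190 → T_P = 162.33 ≈ 162.3 N.
Then T_Q = 0.828285 × 162.33 = 134.5 N.

T_P = 162.3 N, T_Q = 134.5 N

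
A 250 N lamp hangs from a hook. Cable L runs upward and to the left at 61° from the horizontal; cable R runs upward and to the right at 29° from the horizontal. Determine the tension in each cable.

T_L = 218.7 N, T_R = 121.2 N

ΣF_x = 0: −T_L·cos61° + T_R·cos29° = 0 → T_R = 0.554309·T_L.
ΣF_y = 0: T_L·sin61° + T_R·sin29° = 250.
Substitute: T_L·(0.87462 + 0.554309·0.48481) = 250 → T_L = 218.655 ≈ 218.7 N.
Then T_R = 0.554309 × 218.655 = 121.2 N.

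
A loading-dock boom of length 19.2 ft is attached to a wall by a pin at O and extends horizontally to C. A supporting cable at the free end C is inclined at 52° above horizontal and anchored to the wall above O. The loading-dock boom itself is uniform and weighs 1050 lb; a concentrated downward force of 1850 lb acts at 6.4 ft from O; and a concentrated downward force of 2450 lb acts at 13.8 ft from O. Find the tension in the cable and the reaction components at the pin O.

ΣM about O: T·sin52°·19.2 − 1050·9.6 − 1850·6.4 − 2450·13.8 = 0 → T = 55730/(19.2·0.788011) = 3683.46 ≈ 3683 lb.
ΣF_x = 0: O_x − T·cos52° = 0 → O_x = 3683.46 × 0.615661 = 2268 lb.
ΣF_y = 0: O_y + T·sin52° − 1050 − 1850 − 2450 = 0 → O_y = 5350 − 3683.46 × 0.788011 = 2447 lb.

T = 3683 lb, O_x = 2268 lb, O_y = 2447 lb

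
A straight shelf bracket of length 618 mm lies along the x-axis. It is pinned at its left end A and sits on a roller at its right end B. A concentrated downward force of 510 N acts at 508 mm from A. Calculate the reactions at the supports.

Moments about A: B_y·618 − 510·508 = 0 → B_y = 259080/618 = 419.223 ≈ 419.2 N.
ΣF_y = 0: A_y + 419.223 − 510 = 0 → A_y = 90.78 N.
ΣF_x = 0: no horizontal applied forces, so A_x = 0.

A_x = 0, A_y = 90.78 N, B_y = 419.2 N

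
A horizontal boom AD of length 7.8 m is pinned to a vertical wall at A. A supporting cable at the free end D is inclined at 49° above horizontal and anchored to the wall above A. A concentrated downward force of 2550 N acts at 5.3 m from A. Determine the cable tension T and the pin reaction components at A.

ΣM about A: T·sin49°·7.8 − 2550·5.3 = 0 → T = 13515/(7.8·0.75471) = 2295.84 ≈ 2296 N.
ΣF_x = 0: A_x − T·cos49° = 0 → A_x = 2295.84 × 0.656059 = 1506 N.
ΣF_y = 0: A_y + T·sin49° − 2550 = 0 → A_y = 2550 − 2295.84 × 0.75471 = 817.3 N.

T = 2296 N, A_x = 1506 N, A_y = 817.3 N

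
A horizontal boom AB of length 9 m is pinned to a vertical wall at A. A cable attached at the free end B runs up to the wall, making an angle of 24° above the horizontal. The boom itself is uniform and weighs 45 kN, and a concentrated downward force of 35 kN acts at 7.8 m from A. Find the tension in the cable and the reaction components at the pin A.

T = 129.9 kN, A_x = 118.7 kN, A_y = 27.17 kN

ΣM about A: T·sin24°·9 − 45·4.5 − 35·7.8 = 0 → T = 475.5/(9·0.406737) = 129.896 ≈ 129.9 kN.
ΣF_x = 0: A_x − T·cos24° = 0 → A_x = 129.896 × 0.913545 = 118.7 kN.
ΣF_y = 0: A_y + T·sin24° − 45 − 35 = 0 → A_y = 80 − 129.896 × 0.406737 = 27.17 kN.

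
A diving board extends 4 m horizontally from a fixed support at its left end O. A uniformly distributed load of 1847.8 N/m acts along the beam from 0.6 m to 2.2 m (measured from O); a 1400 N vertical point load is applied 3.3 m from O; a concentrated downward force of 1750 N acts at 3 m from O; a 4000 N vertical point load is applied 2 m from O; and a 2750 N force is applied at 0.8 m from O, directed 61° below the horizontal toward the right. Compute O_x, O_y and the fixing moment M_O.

O_x = -1333 N, O_y = 12510 N, M_O = 23930 N·m

Resultant of the distributed load: 1847.8 × 1.6 = 2956.48 N at 1.4 m from O.
ΣF_x = 0: O_x + 2750·cos61° = 0 → O_x = -1333 N.
ΣF_y = 0: O_y − 1847.8·1.6 − 1400 − 1750 − 4000 − 2750·sin61° = 0 → O_y = 12510 N.
ΣM about O: M_O − (1847.8·1.6)·1.4 − 1400·3.3 − 1750·3 − 4000·2 − 2750·sin61°·0.8 = 0 → M_O = 23930 N·m.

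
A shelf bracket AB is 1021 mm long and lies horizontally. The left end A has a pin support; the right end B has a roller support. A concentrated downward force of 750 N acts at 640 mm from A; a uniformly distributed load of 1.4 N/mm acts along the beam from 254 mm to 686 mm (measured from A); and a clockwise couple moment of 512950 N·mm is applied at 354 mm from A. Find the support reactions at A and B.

Resultant of the distributed load: 1.4 × 432 = 604.8 N at 470 mm from A.
Taking moments about A: B_y·1021 − 750·640 − (1.4·432)·470 − 512950 = 0 → B_y = 1277206/1021 = 1250.94 ≈ 1251 N.
ΣF_y = 0: A_y + 1250.94 − 750 − 1.4·432 = 0 → A_y = 103.9 N.
ΣF_x = 0: no horizontal applied forces, so A_x = 0.

A_x = 0, A_y = 103.9 N, B_y = 1251 N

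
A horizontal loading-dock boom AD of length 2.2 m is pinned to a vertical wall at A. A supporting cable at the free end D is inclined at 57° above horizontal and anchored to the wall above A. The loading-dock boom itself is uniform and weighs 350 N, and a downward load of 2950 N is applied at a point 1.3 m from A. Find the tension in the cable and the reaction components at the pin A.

T = 2287 N, A_x = 1246 N, A_y = 1382 N

ΣM about A: T·sin57°·2.2 − 350·1.1 − 2950·1.3 = 0 → T = 4220/(2.2·0.838671) = 2287.17 ≈ 2287 N.
ΣF_x = 0: A_x − T·cos57° = 0 → A_x = 2287.17 × 0.544639 = 1246 N.
ΣF_y = 0: A_y + T·sin57° − 350 − 2950 = 0 → A_y = 3300 − 2287.17 × 0.838671 = 1382 N.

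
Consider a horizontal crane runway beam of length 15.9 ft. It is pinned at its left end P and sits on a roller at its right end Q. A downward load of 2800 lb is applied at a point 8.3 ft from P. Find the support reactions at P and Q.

P_x = 0, P_y = 1338 lb, Q_y = 1462 lb

Taking moments about P: Q_y·15.9 − 2800·8.3 = 0 → Q_y = 23240/15.9 = 1461.64 ≈ 1462 lb.
ΣF_y = 0: P_y + 1461.64 − 2800 = 0 → P_y = 1338 lb.
ΣF_x = 0: no horizontal applied forces, so P_x = 0.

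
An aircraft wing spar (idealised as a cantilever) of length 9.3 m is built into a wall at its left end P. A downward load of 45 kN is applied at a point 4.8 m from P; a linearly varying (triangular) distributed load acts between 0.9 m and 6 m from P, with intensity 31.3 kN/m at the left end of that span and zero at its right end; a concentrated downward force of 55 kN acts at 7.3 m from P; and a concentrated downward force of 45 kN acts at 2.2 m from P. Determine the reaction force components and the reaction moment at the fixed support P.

P_x = 0, P_y = 224.8 kN, M_P = 924.0 kN·m

Resultant of the triangular load: ½ × 31.3 × 5.1 = 79.815 kN, acting at 2.6 m from P (one-third of the span from the peak).
ΣF_x = 0: P_x = 0.
ΣF_y = 0: P_y − 45 − ½·31.3·5.1 − 55 − 45 = 0 → P_y = 224.8 kN.
ΣM about P: M_P − 45·4.8 − (½·31.3·5.1)·2.6 − 55·7.3 − 45·2.2 = 0 → M_P = 924.0 kN·m.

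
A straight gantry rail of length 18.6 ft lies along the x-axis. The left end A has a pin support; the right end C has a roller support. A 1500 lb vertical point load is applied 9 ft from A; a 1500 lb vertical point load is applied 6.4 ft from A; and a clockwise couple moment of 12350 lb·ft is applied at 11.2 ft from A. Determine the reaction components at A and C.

Taking moments about A: C_y·18.6 − 1500·9 − 1500·6.4 − 12350 = 0 → C_y = 35450/18.6 = 1905.91 ≈ 1906 lb.
ΣF_y = 0: A_y + 1905.91 − 1500 − 1500 = 0 → A_y = 1094 lb.
ΣF_x = 0: no horizontal applied forces, so A_x = 0.

A_x = 0, A_y = 1094 lb, C_y = 1906 lb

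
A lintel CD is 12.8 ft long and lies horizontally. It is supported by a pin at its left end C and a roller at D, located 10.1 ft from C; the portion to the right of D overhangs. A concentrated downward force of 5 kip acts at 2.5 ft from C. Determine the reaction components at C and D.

C_x = 0, C_y = 3.762 kip, D_y = 1.238 kip

Moments about C: D_y·10.1 − 5·2.5 = 0 → D_y = 12.5/10.1 = 1.23762 ≈ 1.238 kip.
ΣF_y = 0: C_y + 1.23762 − 5 = 0 → C_y = 3.762 kip.
ΣF_x = 0: no horizontal applied forces, so C_x = 0.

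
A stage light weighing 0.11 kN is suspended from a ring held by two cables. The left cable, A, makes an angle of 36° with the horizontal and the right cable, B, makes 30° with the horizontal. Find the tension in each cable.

T_A = 0.1043 kN, T_B = 0.09741 kN

ΣF_x = 0: −T_A·cos36° + T_B·cos30° = 0 → T_B = 0.934172·T_A.
ΣF_y = 0: T_A·sin36° + T_B·sin30° = 0.11.
Substitute: T_A·(0.587785 + 0.934172·0.5) = 0.11 → T_A = 0.104278 ≈ 0.1043 kN.
Then T_B = 0.934172 × 0.104278 = 0.09741 kN.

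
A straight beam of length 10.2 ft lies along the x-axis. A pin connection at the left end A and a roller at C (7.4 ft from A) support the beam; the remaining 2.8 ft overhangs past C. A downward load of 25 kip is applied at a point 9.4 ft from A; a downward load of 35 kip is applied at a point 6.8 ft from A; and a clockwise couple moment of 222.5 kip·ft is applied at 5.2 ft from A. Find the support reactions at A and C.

Taking moments about A: C_y·7.4 − 25·9.4 − 35·6.8 − 222.5 = 0 → C_y = 695.5/7.4 = 93.9865 ≈ 93.99 kip.
ΣF_y = 0: A_y + 93.9865 − 25 − 35 = 0 → A_y = -33.99 kip.
ΣF_x = 0: no horizontal applied forces, so A_x = 0.

A_x = 0, A_y = -33.99 kip, C_y = 93.99 kip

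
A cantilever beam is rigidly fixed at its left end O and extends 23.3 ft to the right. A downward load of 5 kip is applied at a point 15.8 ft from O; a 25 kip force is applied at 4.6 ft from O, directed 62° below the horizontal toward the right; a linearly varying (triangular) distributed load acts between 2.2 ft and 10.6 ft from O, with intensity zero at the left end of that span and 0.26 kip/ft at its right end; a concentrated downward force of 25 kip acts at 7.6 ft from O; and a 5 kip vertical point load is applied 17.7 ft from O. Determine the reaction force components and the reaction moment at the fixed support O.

Resultant of the triangular load: ½ × 0.26 × 8.4 = 1.092 kip, acting at 7.8 ft from O (one-third of the span from the peak).
ΣF_x = 0: O_x + 25·cos62° = 0 → O_x = -11.74 kip.
ΣF_y = 0: O_y − 5 − 25·sin62° − ½·0.26·8.4 − 25 − 5 = 0 → O_y = 58.17 kip.
ΣM about O: M_O − 5·15.8 − 25·sin62°·4.6 − (½·0.26·8.4)·7.8 − 25·7.6 − 5·17.7 = 0 → M_O = 467.6 kip·ft.

O_x = -11.74 kip, O_y = 58.17 kip, M_O = 467.6 kip·ft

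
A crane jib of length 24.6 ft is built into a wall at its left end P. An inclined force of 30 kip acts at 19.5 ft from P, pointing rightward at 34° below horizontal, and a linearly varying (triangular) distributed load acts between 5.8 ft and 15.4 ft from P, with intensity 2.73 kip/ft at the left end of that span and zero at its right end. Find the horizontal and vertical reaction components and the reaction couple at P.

P_x = -24.87 kip, P_y = 29.88 kip, M_P = 445.1 kip·ft

Resultant of the triangular load: ½ × 2.73 × 9.6 = 13.104 kip, acting at 9 ft from P (one-third of the span from the peak).
ΣF_x = 0: P_x + 30·cos34° = 0 → P_x = -24.87 kip.
ΣF_y = 0: P_y − 30·sin34° − ½·2.73·9.6 = 0 → P_y = 29.88 kip.
ΣM about P: M_P − 30·sin34°·19.5 − (½·2.73·9.6)·9 = 0 → M_P = 445.1 kip·ft.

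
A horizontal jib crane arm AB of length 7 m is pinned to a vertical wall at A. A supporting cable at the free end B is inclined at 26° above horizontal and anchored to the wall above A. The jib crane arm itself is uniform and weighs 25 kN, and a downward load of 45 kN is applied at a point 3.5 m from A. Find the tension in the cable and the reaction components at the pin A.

ΣM about A: T·sin26°·7 − 25·3.5 − 45·3.5 = 0 → T = 245/(7·0.438371) = 79.841 ≈ 79.84 kN.
ΣF_x = 0: A_x − T·cos26° = 0 → A_x = 79.841 × 0.898794 = 71.76 kN.
ΣF_y = 0: A_y + T·sin26° − 25 − 45 = 0 → A_y = 70 − 79.841 × 0.438371 = 35.00 kN.

T = 79.84 kN, A_x = 71.76 kN, A_y = 35.00 kN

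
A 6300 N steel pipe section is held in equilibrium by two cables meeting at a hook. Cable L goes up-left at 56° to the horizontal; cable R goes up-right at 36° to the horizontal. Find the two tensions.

ΣF_x = 0: −T_L·cos56° + T_R·cos36° = 0 → T_R = 0.6912·T_L.
ΣF_y = 0: T_L·sin56° + T_R·sin36° = 6300.
Substitute: T_L·(0.829038 + 0.6912·0.587785) = 6300 → T_L = 5099.91 ≈ 5100 N.
Then T_R = 0.6912 × 5099.91 = 3525 N.

T_L = 5100 N, T_R = 3525 N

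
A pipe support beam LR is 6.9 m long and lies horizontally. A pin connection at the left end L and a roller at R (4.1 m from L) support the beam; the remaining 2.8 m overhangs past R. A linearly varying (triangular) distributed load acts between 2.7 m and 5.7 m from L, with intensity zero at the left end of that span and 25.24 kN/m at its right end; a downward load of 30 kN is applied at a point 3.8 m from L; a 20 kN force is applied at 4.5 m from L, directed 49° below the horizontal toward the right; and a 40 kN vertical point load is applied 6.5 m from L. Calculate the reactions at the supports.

L_x = -13.12 kN, L_y = -28.23 kN, R_y = 151.2 kN

Resultant of the triangular load: ½ × 25.24 × 3 = 37.86 kN, acting at 4.7 m from L (one-third of the span from the peak).
ΣM about L: R_y·4.1 − (½·25.24·3)·4.7 − 30·3.8 − 20·sin49°·4.5 − 40·6.5 = 0 → R_y = 619.866/4.1 = 151.187 ≈ 151.2 kN.
ΣF_y = 0: L_y + 151.187 − ½·25.24·3 − 30 − 20·sin49° − 40 = 0 → L_y = -28.23 kN.
ΣF_x = 0: L_x + 20·cos49° = 0 → L_x = -13.12 kN.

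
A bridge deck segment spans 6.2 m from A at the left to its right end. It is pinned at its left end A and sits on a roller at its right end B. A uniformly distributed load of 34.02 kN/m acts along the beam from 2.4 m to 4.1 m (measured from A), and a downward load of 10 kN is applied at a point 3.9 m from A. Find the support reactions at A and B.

Resultant of the distributed load: 34.02 × 1.7 = 57.834 kN at 3.25 m from A.
Moments about A: B_y·6.2 − (34.02·1.7)·3.25 − 10·3.9 = 0 → B_y = 226.9605/6.2 = 36.6065 ≈ 36.61 kN.
ΣF_y = 0: A_y + 36.6065 − 34.02·1.7 − 10 = 0 → A_y = 31.23 kN.
ΣF_x = 0: no horizontal applied forces, so A_x = 0.

A_x = 0, A_y = 31.23 kN, B_y = 36.61 kN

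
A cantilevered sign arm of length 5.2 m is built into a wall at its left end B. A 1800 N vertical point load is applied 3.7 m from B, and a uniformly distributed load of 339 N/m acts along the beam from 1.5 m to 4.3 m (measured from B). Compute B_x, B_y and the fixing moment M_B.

B_x = 0, B_y = 2749 N, M_B = 9413 N·m

Resultant of the distributed load: 339 × 2.8 = 949.2 N at 2.9 m from B.
ΣF_x = 0: B_x = 0.
ΣF_y = 0: B_y − 1800 − 339·2.8 = 0 → B_y = 2749 N.
ΣM about B: M_B − 1800·3.7 − (339·2.8)·2.9 = 0 → M_B = 9413 N·m.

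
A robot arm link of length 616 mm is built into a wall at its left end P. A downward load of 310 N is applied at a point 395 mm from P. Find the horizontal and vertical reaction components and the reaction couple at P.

P_x = 0, P_y = 310.0 N, M_P = 122400 N·mm

ΣF_x = 0: P_x = 0.
ΣF_y = 0: P_y − 310 = 0 → P_y = 310.0 N.
ΣM about P: M_P − 310·395 = 0 → M_P = 122400 N·mm.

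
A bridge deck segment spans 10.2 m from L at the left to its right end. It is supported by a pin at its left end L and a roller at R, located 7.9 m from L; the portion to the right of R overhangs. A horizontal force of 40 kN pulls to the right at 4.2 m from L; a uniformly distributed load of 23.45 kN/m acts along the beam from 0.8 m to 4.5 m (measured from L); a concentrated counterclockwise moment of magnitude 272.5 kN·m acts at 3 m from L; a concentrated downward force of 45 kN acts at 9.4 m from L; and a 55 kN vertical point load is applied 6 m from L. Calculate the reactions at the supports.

Resultant of the distributed load: 23.45 × 3.7 = 86.765 kN at 2.65 m from L.
ΣM about L: R_y·7.9 − (23.45·3.7)·2.65 + 272.5 − 45·9.4 − 55·6 = 0 → R_y = 710.42725/7.9 = 89.9275 ≈ 89.93 kN.
ΣF_y = 0: L_y + 89.9275 − 23.45·3.7 − 45 − 55 = 0 → L_y = 96.84 kN.
ΣF_x = 0: L_x + 40 = 0 → L_x = -40.00 kN.

L_x = -40.00 kN, L_y = 96.84 kN, R_y = 89.93 kN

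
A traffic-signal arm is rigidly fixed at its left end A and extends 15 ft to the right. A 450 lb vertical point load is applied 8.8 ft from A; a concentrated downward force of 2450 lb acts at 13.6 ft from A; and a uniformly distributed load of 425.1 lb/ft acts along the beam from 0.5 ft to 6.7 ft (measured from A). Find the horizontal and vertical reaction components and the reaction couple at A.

Resultant of the distributed load: 425.1 × 6.2 = 2635.62 lb at 3.6 ft from A.
ΣF_x = 0: A_x = 0.
ΣF_y = 0: A_y − 450 − 2450 − 425.1·6.2 = 0 → A_y = 5536 lb.
ΣM about A: M_A − 450·8.8 − 2450·13.6 − (425.1·6.2)·3.6 = 0 → M_A = 46770 lb·ft.

A_x = 0, A_y = 5536 lb, M_A = 46770 lb·ft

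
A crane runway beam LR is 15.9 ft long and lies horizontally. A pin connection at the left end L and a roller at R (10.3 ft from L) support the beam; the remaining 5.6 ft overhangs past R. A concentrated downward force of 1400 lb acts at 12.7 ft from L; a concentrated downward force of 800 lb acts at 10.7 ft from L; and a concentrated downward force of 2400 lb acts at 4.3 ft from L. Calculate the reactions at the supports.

L_x = 0, L_y = 1041 lb, R_y = 3559 lb

Taking moments about L: R_y·10.3 − 1400·12.7 − 800·10.7 − 2400·4.3 = 0 → R_y = 36660/10.3 = 3559.22 ≈ 3559 lb.
ΣF_y = 0: L_y + 3559.22 − 1400 − 800 − 2400 = 0 → L_y = 1041 lb.
ΣF_x = 0: no horizontal applied forces, so L_x = 0.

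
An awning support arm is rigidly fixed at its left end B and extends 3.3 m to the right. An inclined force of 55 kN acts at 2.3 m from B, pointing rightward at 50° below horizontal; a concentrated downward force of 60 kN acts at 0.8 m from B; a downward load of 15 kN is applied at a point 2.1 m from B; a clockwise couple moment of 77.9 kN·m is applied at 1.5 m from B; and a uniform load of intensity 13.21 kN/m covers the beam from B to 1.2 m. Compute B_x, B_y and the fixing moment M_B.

B_x = -35.35 kN, B_y = 133.0 kN, M_B = 263.8 kN·m

Resultant of the distributed load: 13.21 × 1.2 = 15.852 kN at 0.6 m from B.
ΣF_x = 0: B_x + 55·cos50° = 0 → B_x = -35.35 kN.
ΣF_y = 0: B_y − 55·sin50° − 60 − 15 − 13.21·1.2 = 0 → B_y = 133.0 kN.
ΣM about B: M_B − 55·sin50°·2.3 − 60·0.8 − 15·2.1 − 77.9 − (13.21·1.2)·0.6 = 0 → M_B = 263.8 kN·m.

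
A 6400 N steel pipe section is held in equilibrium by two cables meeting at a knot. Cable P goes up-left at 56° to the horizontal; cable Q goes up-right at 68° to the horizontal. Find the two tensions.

ΣF_x = 0: −T_P·cos56° + T_Q·cos68° = 0 → T_Q = 1.49275·T_P.
ΣF_y = 0: T_P·sin56° + T_Q·sin68° = 6400.
Substitute: T_P·(0.829038 + 1.49275·0.927184) = 6400 → T_P = 2891.88 ≈ 2892 N.
Then T_Q = 1.49275 × 2891.88 = 4317 N.

T_P = 2892 N, T_Q = 4317 N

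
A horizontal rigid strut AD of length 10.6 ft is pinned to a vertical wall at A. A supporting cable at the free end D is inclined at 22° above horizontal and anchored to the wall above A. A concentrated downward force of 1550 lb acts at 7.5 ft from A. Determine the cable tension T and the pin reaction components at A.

ΣM about A: T·sin22°·10.6 − 1550·7.5 = 0 → T = 11625/(10.6·0.374607) = 2927.6 ≈ 2928 lb.
ΣF_x = 0: A_x − T·cos22° = 0 → A_x = 2927.6 × 0.927184 = 2714 lb.
ΣF_y = 0: A_y + T·sin22° − 1550 = 0 → A_y = 1550 − 2927.6 × 0.374607 = 453.3 lb.

T = 2928 lb, A_x = 2714 lb, A_y = 453.3 lb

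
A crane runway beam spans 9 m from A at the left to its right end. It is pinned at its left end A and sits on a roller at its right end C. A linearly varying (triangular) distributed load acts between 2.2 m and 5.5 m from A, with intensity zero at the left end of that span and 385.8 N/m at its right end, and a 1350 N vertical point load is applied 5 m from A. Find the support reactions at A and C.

Resultant of the triangular load: ½ × 385.8 × 3.3 = 636.57 N, acting at 4.4 m from A (one-third of the span from the peak).
Taking moments about A: C_y·9 − (½·385.8·3.3)·4.4 − 1350·5 = 0 → C_y = 9550.908/9 = 1061.21 ≈ 1061 N.
ΣF_y = 0: A_y + 1061.21 − ½·385.8·3.3 − 1350 = 0 → A_y = 925.4 N.
ΣF_x = 0: no horizontal applied forces, so A_x = 0.

A_x = 0, A_y = 925.4 N, C_y = 1061 N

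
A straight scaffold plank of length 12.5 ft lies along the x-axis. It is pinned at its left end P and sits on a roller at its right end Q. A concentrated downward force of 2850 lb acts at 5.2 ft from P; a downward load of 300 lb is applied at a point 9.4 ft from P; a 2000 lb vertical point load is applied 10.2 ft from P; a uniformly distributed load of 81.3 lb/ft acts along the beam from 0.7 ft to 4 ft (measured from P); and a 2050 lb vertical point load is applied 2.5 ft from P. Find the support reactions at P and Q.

Resultant of the distributed load: 81.3 × 3.3 = 268.29 lb at 2.35 ft from P.
Moments about P: Q_y·12.5 − 2850·5.2 − 300·9.4 − 2000·10.2 − (81.3·3.3)·2.35 − 2050·2.5 = 0 → Q_y = 43795.4815/12.5 = 3503.64 ≈ 3504 lb.
ΣF_y = 0: P_y + 3503.64 − 2850 − 300 − 2000 − 81.3·3.3 − 2050 = 0 → P_y = 3965 lb.
ΣF_x = 0: no horizontal applied forces, so P_x = 0.

P_x = 0, P_y = 3965 lb, Q_y = 3504 lb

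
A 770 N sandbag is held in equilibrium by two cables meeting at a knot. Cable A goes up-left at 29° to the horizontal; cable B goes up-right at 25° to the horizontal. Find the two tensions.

ΣF_x = 0: −T_A·cos29° + T_B·cos25° = 0 → T_B = 0.965036·T_A.
ΣF_y = 0: T_A·sin29° + T_B·sin25° = 770.
Substitute: T_A·(0.48481 + 0.965036·0.422618) = 770 → T_A = 862.599 ≈ 862.6 N.
Then T_B = 0.965036 × 862.599 = 832.4 N.

T_A = 862.6 N, T_B = 832.4 N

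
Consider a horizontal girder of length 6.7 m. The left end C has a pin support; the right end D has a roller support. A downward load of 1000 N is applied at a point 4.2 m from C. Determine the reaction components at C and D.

ΣM about C: D_y·6.7 − 1000·4.2 = 0 → D_y = 4200/6.7 = 626.866 ≈ 626.9 N.
ΣF_y = 0: C_y + 626.866 − 1000 = 0 → C_y = 373.1 N.
ΣF_x = 0: no horizontal applied forces, so C_x = 0.

C_x = 0, C_y = 373.1 N, D_y = 626.9 N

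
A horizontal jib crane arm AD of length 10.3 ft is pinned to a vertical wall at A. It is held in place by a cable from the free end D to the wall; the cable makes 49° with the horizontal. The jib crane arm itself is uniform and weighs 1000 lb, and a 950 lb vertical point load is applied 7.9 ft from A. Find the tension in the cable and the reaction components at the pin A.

ΣM about A: T·sin49°·10.3 − 1000·5.15 − 950·7.9 = 0 → T = 12655/(10.3·0.75471) = 1627.96 ≈ 1628 lb.
ΣF_x = 0: A_x − T·cos49° = 0 → A_x = 1627.96 × 0.656059 = 1068 lb.
ΣF_y = 0: A_y + T·sin49° − 1000 − 950 = 0 → A_y = 1950 − 1627.96 × 0.75471 = 721.4 lb.

T = 1628 lb, A_x = 1068 lb, A_y = 721.4 lb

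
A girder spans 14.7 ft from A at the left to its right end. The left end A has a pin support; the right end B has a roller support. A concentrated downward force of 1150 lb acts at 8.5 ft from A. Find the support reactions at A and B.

Taking moments about A: B_y·14.7 − 1150·8.5 = 0 → B_y = 9775/14.7 = 664.966 ≈ 665.0 lb.
ΣF_y = 0: A_y + 664.966 − 1150 = 0 → A_y = 485.0 lb.
ΣF_x = 0: no horizontal applied forces, so A_x = 0.

A_x = 0, A_y = 485.0 lb, B_y = 665.0 lb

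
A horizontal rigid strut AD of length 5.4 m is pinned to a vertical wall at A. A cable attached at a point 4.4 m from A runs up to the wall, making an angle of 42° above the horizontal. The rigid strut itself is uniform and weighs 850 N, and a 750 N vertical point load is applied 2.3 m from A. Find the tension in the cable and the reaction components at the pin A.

T = 1365 N, A_x = 1015 N, A_y = 686.4 N

ΣM about A: T·sin42°·4.4 − 850·2.7 − 750·2.3 = 0 → T = 4020/(4.4·0.669131) = 1365.41 ≈ 1365 N.
ΣF_x = 0: A_x − T·cos42° = 0 → A_x = 1365.41 × 0.743145 = 1015 N.
ΣF_y = 0: A_y + T·sin42° − 850 − 750 = 0 → A_y = 1600 − 1365.41 × 0.669131 = 686.4 N.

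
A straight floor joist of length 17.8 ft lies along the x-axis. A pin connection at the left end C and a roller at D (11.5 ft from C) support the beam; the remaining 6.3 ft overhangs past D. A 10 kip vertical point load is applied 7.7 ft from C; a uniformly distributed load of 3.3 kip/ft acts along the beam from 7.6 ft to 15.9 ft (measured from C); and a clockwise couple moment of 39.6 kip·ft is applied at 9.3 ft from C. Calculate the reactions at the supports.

Resultant of the distributed load: 3.3 × 8.3 = 27.39 kip at 11.75 ft from C.
ΣM about C: D_y·11.5 − 10·7.7 − (3.3·8.3)·11.75 − 39.6 = 0 → D_y = 438.4325/11.5 = 38.1246 ≈ 38.12 kip.
ΣF_y = 0: C_y + 38.1246 − 10 − 3.3·8.3 = 0 → C_y = -0.7346 kip.
ΣF_x = 0: no horizontal applied forces, so C_x = 0.

C_x = 0, C_y = -0.7346 kip, D_y = 38.12 kip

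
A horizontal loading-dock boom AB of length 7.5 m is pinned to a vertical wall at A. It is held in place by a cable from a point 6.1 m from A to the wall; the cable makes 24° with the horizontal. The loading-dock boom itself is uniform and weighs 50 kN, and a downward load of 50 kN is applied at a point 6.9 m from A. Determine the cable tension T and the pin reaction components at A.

ΣM about A: T·sin24°·6.1 − 50·3.75 − 50·6.9 = 0 → T = 532.5/(6.1·0.406737) = 214.623 ≈ 214.6 kN.
ΣF_x = 0: A_x − T·cos24° = 0 → A_x = 214.623 × 0.913545 = 196.1 kN.
ΣF_y = 0: A_y + T·sin24° − 50 − 50 = 0 → A_y = 100 − 214.623 × 0.406737 = 12.70 kN.

T = 214.6 kN, A_x = 196.1 kN, A_y = 12.70 kN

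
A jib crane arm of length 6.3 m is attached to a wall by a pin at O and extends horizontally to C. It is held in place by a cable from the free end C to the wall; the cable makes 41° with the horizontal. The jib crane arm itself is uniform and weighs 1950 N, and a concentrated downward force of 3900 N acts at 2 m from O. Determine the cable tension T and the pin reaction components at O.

ΣM about O: T·sin41°·6.3 − 1950·3.15 − 3900·2 = 0 → T = 13942.5/(6.3·0.656059) = 3373.32 ≈ 3373 N.
ΣF_x = 0: O_x − T·cos41° = 0 → O_x = 3373.32 × 0.75471 = 2546 N.
ΣF_y = 0: O_y + T·sin41° − 1950 − 3900 = 0 → O_y = 5850 − 3373.32 × 0.656059 = 3637 N.

T = 3373 N, O_x = 2546 N, O_y = 3637 N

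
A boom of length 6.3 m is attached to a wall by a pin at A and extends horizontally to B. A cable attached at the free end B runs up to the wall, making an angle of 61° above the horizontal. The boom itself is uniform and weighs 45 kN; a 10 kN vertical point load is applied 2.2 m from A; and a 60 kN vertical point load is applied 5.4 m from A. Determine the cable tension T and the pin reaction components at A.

ΣM about A: T·sin61°·6.3 − 45·3.15 − 10·2.2 − 60·5.4 = 0 → T = 487.75/(6.3·0.87462) = 88.5192 ≈ 88.52 kN.
ΣF_x = 0: A_x − T·cos61° = 0 → A_x = 88.5192 × 0.48481 = 42.91 kN.
ΣF_y = 0: A_y + T·sin61° − 45 − 10 − 60 = 0 → A_y = 115 − 88.5192 × 0.87462 = 37.58 kN.

T = 88.52 kN, A_x = 42.91 kN, A_y = 37.58 kN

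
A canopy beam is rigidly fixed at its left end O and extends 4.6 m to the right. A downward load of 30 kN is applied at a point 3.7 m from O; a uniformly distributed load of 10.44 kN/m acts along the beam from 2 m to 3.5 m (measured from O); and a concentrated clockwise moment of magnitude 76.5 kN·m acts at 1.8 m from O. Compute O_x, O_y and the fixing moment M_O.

O_x = 0, O_y = 45.66 kN, M_O = 230.6 kN·m

Resultant of the distributed load: 10.44 × 1.5 = 15.66 kN at 2.75 m from O.
ΣF_x = 0: O_x = 0.
ΣF_y = 0: O_y − 30 − 10.44·1.5 = 0 → O_y = 45.66 kN.
ΣM about O: M_O − 30·3.7 − (10.44·1.5)·2.75 − 76.5 = 0 → M_O = 230.6 kN·m.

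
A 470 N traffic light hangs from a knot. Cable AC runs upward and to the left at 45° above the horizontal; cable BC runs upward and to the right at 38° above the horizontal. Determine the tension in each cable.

ΣF_x = 0: −T_AC·cos45° + T_BC·cos38° = 0 → T_BC = 0.897331·T_AC.
ΣF_y = 0: T_AC·sin45° + T_BC·sin38° = 470.
Substitute: T_AC·(0.707107 + 0.897331·0.615661) = 470 → T_AC = 373.147 ≈ 373.1 N.
Then T_BC = 0.897331 × 373.147 = 334.8 N.

T_AC = 373.1 N, T_BC = 334.8 N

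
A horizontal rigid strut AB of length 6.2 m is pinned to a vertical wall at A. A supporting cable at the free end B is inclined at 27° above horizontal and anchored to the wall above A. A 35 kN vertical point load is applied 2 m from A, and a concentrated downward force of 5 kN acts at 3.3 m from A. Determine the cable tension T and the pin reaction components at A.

T = 30.73 kN, A_x = 27.38 kN, A_y = 26.05 kN

ΣM about A: T·sin27°·6.2 − 35·2 − 5·3.3 = 0 → T = 86.5/(6.2·0.45399) = 30.7311 ≈ 30.73 kN.
ΣF_x = 0: A_x − T·cos27° = 0 → A_x = 30.7311 × 0.891007 = 27.38 kN.
ΣF_y = 0: A_y + T·sin27° − 35 − 5 = 0 → A_y = 40 − 30.7311 × 0.45399 = 26.05 kN.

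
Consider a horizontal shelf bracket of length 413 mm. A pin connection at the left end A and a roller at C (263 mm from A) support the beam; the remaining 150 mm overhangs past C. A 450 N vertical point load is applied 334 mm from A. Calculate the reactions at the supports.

A_x = 0, A_y = -121.5 N, C_y = 571.5 N

Moments about A: C_y·263 − 450·334 = 0 → C_y = 150300/263 = 571.483 ≈ 571.5 N.
ΣF_y = 0: A_y + 571.483 − 450 = 0 → A_y = -121.5 N.
ΣF_x = 0: no horizontal applied forces, so A_x = 0.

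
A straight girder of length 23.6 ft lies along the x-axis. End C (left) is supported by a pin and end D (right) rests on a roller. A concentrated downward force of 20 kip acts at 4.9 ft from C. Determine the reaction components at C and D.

Moments about C: D_y·23.6 − 20·4.9 = 0 → D_y = 98/23.6 = 4.15254 ≈ 4.153 kip.
ΣF_y = 0: C_y + 4.15254 − 20 = 0 → C_y = 15.85 kip.
ΣF_x = 0: no horizontal applied forces, so C_x = 0.

C_x = 0, C_y = 15.85 kip, D_y = 4.153 kip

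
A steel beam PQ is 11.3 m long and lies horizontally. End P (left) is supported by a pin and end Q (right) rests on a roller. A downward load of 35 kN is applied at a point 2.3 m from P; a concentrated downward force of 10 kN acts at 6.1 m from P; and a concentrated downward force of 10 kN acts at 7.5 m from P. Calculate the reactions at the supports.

P_x = 0, P_y = 35.84 kN, Q_y = 19.16 kN

Moments about P: Q_y·11.3 − 35·2.3 − 10·6.1 − 10·7.5 = 0 → Q_y = 216.5/11.3 = 19.1593 ≈ 19.16 kN.
ΣF_y = 0: P_y + 19.1593 − 35 − 10 − 10 = 0 → P_y = 35.84 kN.
ΣF_x = 0: no horizontal applied forces, so P_x = 0.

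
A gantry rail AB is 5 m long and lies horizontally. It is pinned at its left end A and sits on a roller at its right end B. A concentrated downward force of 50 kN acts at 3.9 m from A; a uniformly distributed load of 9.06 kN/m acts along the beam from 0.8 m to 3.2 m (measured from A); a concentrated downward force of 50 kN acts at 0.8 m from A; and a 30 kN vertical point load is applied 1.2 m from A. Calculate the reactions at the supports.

A_x = 0, A_y = 88.85 kN, B_y = 62.90 kN

Resultant of the distributed load: 9.06 × 2.4 = 21.744 kN at 2 m from A.
Moments about A: B_y·5 − 50·3.9 − (9.06·2.4)·2 − 50·0.8 − 30·1.2 = 0 → B_y = 314.488/5 = 62.8976 ≈ 62.90 kN.
ΣF_y = 0: A_y + 62.8976 − 50 − 9.06·2.4 − 50 − 30 = 0 → A_y = 88.85 kN.
ΣF_x = 0: no horizontal applied forces, so A_x = 0.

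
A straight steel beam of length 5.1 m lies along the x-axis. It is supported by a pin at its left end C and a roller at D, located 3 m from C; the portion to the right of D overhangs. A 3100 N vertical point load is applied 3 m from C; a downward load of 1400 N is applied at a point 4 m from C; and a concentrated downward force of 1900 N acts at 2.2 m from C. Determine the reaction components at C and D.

ΣM about C: D_y·3 − 3100·3 − 1400·4 − 1900·2.2 = 0 → D_y = 19080/3 = 6360 N.
ΣF_y = 0: C_y + 6360 − 3100 − 1400 − 1900 = 0 → C_y = 40.00 N.
ΣF_x = 0: no horizontal applied forces, so C_x = 0.

C_x = 0, C_y = 40.00 N, D_y = 6360 N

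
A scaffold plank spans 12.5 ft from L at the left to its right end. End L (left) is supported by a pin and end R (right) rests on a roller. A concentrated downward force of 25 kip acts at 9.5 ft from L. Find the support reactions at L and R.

ΣM about L: R_y·12.5 − 25·9.5 = 0 → R_y = 237.5/12.5 = 19.00 kip.
ΣF_y = 0: L_y + 19 − 25 = 0 → L_y = 6.000 kip.
ΣF_x = 0: no horizontal applied forces, so L_x = 0.

L_x = 0, L_y = 6.000 kip, R_y = 19.00 kip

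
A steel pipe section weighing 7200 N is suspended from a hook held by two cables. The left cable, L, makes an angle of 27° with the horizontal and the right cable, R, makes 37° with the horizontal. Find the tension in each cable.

T_L = 6398 N, T_R = 7138 N

ΣF_x = 0: −T_L·cos27° + T_R·cos37° = 0 → T_R = 1.11566·T_L.
ΣF_y = 0: T_L·sin27° + T_R·sin37° = 7200.
Substitute: T_L·(0.45399 + 1.11566·0.601815) = 7200 → T_L = 6397.66 ≈ 6398 N.
Then T_R = 1.11566 × 6397.66 = 7138 N.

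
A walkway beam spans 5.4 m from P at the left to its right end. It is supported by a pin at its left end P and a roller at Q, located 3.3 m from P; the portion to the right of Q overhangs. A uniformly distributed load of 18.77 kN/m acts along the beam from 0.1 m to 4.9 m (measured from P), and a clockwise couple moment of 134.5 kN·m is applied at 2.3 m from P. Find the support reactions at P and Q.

Resultant of the distributed load: 18.77 × 4.8 = 90.096 kN at 2.5 m from P.
Taking moments about P: Q_y·3.3 − (18.77·4.8)·2.5 − 134.5 = 0 → Q_y = 359.74/3.3 = 109.012 ≈ 109.0 kN.
ΣF_y = 0: P_y + 109.012 − 18.77·4.8 = 0 → P_y = -18.92 kN.
ΣF_x = 0: no horizontal applied forces, so P_x = 0.

P_x = 0, P_y = -18.92 kN, Q_y = 109.0 kN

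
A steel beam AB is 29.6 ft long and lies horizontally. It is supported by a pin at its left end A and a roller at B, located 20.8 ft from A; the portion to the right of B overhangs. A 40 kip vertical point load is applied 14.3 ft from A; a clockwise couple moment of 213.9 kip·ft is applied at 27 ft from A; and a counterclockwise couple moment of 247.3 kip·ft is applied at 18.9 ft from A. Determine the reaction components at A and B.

Moments about A: B_y·20.8 − 40·14.3 − 213.9 + 247.3 = 0 → B_y = 538.6/20.8 = 25.8942 ≈ 25.89 kip.
ΣF_y = 0: A_y + 25.8942 − 40 = 0 → A_y = 14.11 kip.
ΣF_x = 0: no horizontal applied forces, so A_x = 0.

A_x = 0, A_y = 14.11 kip, B_y = 25.89 kip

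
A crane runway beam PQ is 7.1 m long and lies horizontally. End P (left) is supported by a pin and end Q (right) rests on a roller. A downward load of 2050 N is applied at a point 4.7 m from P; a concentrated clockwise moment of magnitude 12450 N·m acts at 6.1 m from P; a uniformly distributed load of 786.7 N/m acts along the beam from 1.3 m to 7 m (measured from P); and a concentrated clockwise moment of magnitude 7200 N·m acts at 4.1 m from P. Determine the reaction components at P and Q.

P_x = 0, P_y = -211.5 N, Q_y = 6746 N

Resultant of the distributed load: 786.7 × 5.7 = 4484.19 N at 4.15 m from P.
Taking moments about P: Q_y·7.1 − 2050·4.7 − 12450 − (786.7·5.7)·4.15 − 7200 = 0 → Q_y = 47894.3885/7.1 = 6745.69 ≈ 6746 N.
ΣF_y = 0: P_y + 6745.69 − 2050 − 786.7·5.7 = 0 → P_y = -211.5 N.
ΣF_x = 0: no horizontal applied forces, so P_x = 0.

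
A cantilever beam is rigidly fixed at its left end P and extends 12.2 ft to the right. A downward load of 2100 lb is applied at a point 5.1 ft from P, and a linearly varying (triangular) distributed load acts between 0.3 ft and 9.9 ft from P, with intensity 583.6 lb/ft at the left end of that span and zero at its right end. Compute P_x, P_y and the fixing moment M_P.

P_x = 0, P_y = 4901 lb, M_P = 20510 lb·ft

Resultant of the triangular load: ½ × 583.6 × 9.6 = 2801.28 lb, acting at 3.5 ft from P (one-third of the span from the peak).
ΣF_x = 0: P_x = 0.
ΣF_y = 0: P_y − 2100 − ½·583.6·9.6 = 0 → P_y = 4901 lb.
ΣM about P: M_P − 2100·5.1 − (½·583.6·9.6)·3.5 = 0 → M_P = 20510 lb·ft.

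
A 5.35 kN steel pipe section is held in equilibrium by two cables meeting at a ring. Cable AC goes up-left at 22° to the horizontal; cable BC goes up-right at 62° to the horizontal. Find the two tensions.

T_AC = 2.526 kN, T_BC = 4.988 kN

ΣF_x = 0: −T_AC·cos22° + T_BC·cos62° = 0 → T_BC = 1.97495·T_AC.
ΣF_y = 0: T_AC·sin22° + T_BC·sin62° = 5.35.
Substitute: T_AC·(0.374607 + 1.97495·0.882948) = 5.35 → T_AC = 2.52551 ≈ 2.526 kN.
Then T_BC = 1.97495 × 2.52551 = 4.988 kN.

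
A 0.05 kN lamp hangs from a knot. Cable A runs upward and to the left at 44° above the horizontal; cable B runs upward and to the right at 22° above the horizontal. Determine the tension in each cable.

ΣF_x = 0: −T_A·cos44° + T_B·cos22° = 0 → T_B = 0.775833·T_A.
ΣF_y = 0: T_A·sin44° + T_B·sin22° = 0.05.
Substitute: T_A·(0.694658 + 0.775833·0.374607) = 0.05 → T_A = 0.0507465 ≈ 0.05075 kN.
Then T_B = 0.775833 × 0.0507465 = 0.03937 kN.

T_A = 0.05075 kN, T_B = 0.03937 kN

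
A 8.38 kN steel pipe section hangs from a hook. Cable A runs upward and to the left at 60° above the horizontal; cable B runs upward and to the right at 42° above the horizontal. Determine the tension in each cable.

T_A = 6.367 kN, T_B = 4.284 kN

ΣF_x = 0: −T_A·cos60° + T_B·cos42° = 0 → T_B = 0.672816·T_A.
ΣF_y = 0: T_A·sin60° + T_B·sin42° = 8.38.
Substitute: T_A·(0.866025 + 0.672816·0.669131) = 8.38 → T_A = 6.36668 ≈ 6.367 kN.
Then T_B = 0.672816 × 6.36668 = 4.284 kN.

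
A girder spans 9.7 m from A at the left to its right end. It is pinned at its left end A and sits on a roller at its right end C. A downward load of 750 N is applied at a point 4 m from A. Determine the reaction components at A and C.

A_x = 0, A_y = 440.7 N, C_y = 309.3 N

Taking moments about A: C_y·9.7 − 750·4 = 0 → C_y = 3000/9.7 = 309.278 ≈ 309.3 N.
ΣF_y = 0: A_y + 309.278 − 750 = 0 → A_y = 440.7 N.
ΣF_x = 0: no horizontal applied forces, so A_x = 0.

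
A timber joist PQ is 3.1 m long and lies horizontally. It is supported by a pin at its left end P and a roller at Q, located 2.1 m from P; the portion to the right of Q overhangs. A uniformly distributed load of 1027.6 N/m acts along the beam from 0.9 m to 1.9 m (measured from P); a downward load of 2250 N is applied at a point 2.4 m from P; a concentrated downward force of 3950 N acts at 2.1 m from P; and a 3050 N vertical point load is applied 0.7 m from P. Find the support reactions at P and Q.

P_x = 0, P_y = 2054 N, Q_y = 8223 N

Resultant of the distributed load: 1027.6 × 1 = 1027.6 N at 1.4 m from P.
Moments about P: Q_y·2.1 − (1027.6·1)·1.4 − 2250·2.4 − 3950·2.1 − 3050·0.7 = 0 → Q_y = 17268.64/2.1 = 8223.16 ≈ 8223 N.
ΣF_y = 0: P_y + 8223.16 − 1027.6·1 − 2250 − 3950 − 3050 = 0 → P_y = 2054 N.
ΣF_x = 0: no horizontal applied forces, so P_x = 0.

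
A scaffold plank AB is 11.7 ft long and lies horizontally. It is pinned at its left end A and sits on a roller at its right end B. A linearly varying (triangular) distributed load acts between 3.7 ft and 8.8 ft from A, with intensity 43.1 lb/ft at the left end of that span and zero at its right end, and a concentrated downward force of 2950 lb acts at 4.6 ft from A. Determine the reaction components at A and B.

A_x = 0, A_y = 1849 lb, B_y = 1211 lb

Resultant of the triangular load: ½ × 43.1 × 5.1 = 109.905 lb, acting at 5.4 ft from A (one-third of the span from the peak).
Moments about A: B_y·11.7 − (½·43.1·5.1)·5.4 − 2950·4.6 = 0 → B_y = 14163.487/11.7 = 1210.55 ≈ 1211 lb.
ΣF_y = 0: A_y + 1210.55 − ½·43.1·5.1 − 2950 = 0 → A_y = 1849 lb.
ΣF_x = 0: no horizontal applied forces, so A_x = 0.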